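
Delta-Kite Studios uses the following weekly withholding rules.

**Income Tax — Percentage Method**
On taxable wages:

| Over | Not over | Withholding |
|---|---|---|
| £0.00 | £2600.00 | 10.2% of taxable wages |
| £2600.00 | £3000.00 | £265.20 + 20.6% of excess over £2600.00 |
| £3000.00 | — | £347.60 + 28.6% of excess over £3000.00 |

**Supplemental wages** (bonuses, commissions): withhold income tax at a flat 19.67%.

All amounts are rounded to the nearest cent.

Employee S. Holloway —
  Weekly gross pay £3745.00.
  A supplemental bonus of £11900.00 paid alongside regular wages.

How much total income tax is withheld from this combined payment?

£2901.40

Income Tax: taxable = £3745.00
  £347.60 + 28.6% × (£3745.00 − £3000.00) = £347.60 + 28.6% × £745.00 = £560.67
Supplemental (19.67% flat on bonus): 19.67% × £11900.00 = £2340.73
Total income tax: £560.67 + £2340.73 = £2901.40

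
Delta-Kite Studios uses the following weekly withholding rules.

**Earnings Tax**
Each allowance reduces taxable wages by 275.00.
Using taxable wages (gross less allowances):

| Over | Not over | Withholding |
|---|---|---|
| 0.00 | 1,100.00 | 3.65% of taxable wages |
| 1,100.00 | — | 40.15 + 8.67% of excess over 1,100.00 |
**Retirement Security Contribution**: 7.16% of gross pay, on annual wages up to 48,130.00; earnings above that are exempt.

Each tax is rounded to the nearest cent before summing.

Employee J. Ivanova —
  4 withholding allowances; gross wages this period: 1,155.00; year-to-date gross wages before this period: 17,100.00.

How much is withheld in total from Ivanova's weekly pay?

84.71

Earnings Tax: taxable = 1,155.00 − 4×275.00 = 55.00
  3.65% × 55.00 = 2.01
Retirement Security Contribution: 7.16% × 1,155.00 = 82.70
Total: 2.01 + 82.70 = 84.71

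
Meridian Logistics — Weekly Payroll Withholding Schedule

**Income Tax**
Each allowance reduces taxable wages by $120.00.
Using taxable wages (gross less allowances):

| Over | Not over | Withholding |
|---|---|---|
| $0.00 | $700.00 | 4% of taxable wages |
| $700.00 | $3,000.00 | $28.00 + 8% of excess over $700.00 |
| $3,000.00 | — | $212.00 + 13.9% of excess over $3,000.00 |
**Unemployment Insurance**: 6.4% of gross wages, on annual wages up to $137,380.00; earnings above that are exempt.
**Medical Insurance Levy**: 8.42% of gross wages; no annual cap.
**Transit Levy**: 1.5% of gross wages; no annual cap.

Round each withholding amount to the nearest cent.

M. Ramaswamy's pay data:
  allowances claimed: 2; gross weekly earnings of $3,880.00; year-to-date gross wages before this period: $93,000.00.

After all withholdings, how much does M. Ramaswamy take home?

$2,945.82

Income Tax: taxable = $3,880.00 − 2×$120.00 = $3,640.00
  $212.00 + 13.9% × ($3,640.00 − $3,000.00) = $212.00 + 13.9% × $640.00 = $300.96
Unemployment Insurance: 6.4% × $3,880.00 = $248.32
Medical Insurance Levy: 8.42% × $3,880.00 = $326.70
Transit Levy: 1.5% × $3,880.00 = $58.20
Total withheld: $300.96 + $248.32 + $326.70 + $58.20 = $934.18
Net pay: $3,880.00 − $934.18 = $2,945.82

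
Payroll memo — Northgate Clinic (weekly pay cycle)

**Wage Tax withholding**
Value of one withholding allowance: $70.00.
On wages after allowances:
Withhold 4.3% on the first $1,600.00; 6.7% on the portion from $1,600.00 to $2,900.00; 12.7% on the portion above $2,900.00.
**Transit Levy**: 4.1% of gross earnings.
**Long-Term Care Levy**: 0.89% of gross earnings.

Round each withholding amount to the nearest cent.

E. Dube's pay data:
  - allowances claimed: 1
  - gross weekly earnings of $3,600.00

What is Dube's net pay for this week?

$3,184.45

Wage Tax: taxable = $3,600.00 − 1×$70.00 = $3,530.00
  $155.90 + 12.7% × ($3,530.00 − $2,900.00) = $155.90 + 12.7% × $630.00 = $235.91
Transit Levy: 4.1% × $3,600.00 = $147.60
Long-Term Care Levy: 0.89% × $3,600.00 = $32.04
Total withheld: $235.91 + $147.60 + $32.04 = $415.55
Net pay: $3,600.00 − $415.55 = $3,184.45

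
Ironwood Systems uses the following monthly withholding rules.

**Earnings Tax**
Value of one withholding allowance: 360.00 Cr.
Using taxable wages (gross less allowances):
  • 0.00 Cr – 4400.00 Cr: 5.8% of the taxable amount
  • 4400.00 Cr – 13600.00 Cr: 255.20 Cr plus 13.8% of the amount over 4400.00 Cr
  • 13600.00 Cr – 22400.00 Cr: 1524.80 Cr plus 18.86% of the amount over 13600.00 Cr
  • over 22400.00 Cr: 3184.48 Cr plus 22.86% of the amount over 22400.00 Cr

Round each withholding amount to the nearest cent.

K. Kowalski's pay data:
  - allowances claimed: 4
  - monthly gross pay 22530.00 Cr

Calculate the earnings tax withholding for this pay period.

Earnings Tax: taxable = 22530.00 Cr − 4×360.00 Cr = 21090.00 Cr
  1524.80 Cr + 18.86% × (21090.00 Cr − 13600.00 Cr) = 1524.80 Cr + 18.86% × 7490.00 Cr = 2937.41 Cr

2937.41 Cr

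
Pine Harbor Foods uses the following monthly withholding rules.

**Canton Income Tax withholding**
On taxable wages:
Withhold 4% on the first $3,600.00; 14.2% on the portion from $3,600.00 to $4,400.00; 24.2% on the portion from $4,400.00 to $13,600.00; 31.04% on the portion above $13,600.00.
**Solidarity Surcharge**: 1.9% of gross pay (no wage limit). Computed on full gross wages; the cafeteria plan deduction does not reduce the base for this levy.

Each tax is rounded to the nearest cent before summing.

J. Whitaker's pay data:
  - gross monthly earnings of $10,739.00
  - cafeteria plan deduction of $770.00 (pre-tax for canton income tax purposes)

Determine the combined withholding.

Canton Income Tax: taxable = $10,739.00 − $770.00 = $9,969.00
  $257.60 + 24.2% × ($9,969.00 − $4,400.00) = $257.60 + 24.2% × $5,569.00 = $1,605.30
Solidarity Surcharge: 1.9% × $10,739.00 = $204.04
Total: $1,605.30 + $204.04 = $1,809.34

$1,809.34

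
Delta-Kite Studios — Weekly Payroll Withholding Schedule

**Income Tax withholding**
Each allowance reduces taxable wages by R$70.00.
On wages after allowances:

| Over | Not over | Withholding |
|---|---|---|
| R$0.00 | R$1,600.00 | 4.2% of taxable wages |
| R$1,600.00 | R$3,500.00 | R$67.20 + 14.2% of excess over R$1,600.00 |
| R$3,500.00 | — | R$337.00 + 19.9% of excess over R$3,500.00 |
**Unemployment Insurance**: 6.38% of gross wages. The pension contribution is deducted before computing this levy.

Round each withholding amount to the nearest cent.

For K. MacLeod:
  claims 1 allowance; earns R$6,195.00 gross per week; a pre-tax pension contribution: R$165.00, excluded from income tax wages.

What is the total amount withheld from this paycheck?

R$1,211.25

Income Tax: taxable = R$6,195.00 − R$165.00 − 1×R$70.00 = R$5,960.00
  R$337.00 + 19.9% × (R$5,960.00 − R$3,500.00) = R$337.00 + 19.9% × R$2,460.00 = R$826.54
Unemployment Insurance: 6.38% × R$6,030.00 = R$384.71
Total: R$826.54 + R$384.71 = R$1,211.25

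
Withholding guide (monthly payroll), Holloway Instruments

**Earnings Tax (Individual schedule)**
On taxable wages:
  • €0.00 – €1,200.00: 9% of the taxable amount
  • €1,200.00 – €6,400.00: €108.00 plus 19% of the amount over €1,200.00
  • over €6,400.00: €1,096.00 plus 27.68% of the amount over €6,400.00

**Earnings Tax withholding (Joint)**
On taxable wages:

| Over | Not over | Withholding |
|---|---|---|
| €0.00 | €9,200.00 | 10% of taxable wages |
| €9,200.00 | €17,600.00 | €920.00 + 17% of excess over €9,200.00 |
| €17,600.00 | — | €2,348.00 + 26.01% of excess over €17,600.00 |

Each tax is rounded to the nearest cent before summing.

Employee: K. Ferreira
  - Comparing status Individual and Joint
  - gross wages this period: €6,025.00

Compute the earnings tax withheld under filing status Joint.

Earnings Tax (Joint): taxable = €6,025.00
  10% × €6,025.00 = €602.50

€602.50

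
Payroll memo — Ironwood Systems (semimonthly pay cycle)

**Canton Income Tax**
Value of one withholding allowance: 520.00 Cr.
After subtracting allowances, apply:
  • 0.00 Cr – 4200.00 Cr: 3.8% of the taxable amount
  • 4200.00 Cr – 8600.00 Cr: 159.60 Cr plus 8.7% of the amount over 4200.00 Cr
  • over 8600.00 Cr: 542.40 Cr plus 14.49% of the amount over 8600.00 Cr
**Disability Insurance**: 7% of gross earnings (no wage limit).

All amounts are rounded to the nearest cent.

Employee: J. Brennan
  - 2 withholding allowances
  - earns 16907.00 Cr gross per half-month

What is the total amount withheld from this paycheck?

2778.88 Cr

Canton Income Tax: taxable = 16907.00 Cr − 2×520.00 Cr = 15867.00 Cr
  542.40 Cr + 14.49% × (15867.00 Cr − 8600.00 Cr) = 542.40 Cr + 14.49% × 7267.00 Cr = 1595.39 Cr
Disability Insurance: 7% × 16907.00 Cr = 1183.49 Cr
Total: 1595.39 Cr + 1183.49 Cr = 2778.88 Cr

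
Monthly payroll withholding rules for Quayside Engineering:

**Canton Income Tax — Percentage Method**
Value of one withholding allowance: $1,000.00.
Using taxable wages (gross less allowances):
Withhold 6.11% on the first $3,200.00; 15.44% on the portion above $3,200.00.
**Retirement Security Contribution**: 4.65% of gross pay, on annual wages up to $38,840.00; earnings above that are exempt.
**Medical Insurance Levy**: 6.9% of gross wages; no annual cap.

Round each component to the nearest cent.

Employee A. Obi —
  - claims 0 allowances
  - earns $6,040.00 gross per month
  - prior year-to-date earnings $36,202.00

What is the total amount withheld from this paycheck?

$1,173.45

Canton Income Tax: taxable = $6,040.00
  $195.52 + 15.44% × ($6,040.00 − $3,200.00) = $195.52 + 15.44% × $2,840.00 = $634.02
Retirement Security Contribution: cap $38,840.00 − YTD $36,202.00 = $2,638.00 subject; 4.65% × $2,638.00 = $122.67
Medical Insurance Levy: 6.9% × $6,040.00 = $416.76
Total: $634.02 + $122.67 + $416.76 = $1,173.45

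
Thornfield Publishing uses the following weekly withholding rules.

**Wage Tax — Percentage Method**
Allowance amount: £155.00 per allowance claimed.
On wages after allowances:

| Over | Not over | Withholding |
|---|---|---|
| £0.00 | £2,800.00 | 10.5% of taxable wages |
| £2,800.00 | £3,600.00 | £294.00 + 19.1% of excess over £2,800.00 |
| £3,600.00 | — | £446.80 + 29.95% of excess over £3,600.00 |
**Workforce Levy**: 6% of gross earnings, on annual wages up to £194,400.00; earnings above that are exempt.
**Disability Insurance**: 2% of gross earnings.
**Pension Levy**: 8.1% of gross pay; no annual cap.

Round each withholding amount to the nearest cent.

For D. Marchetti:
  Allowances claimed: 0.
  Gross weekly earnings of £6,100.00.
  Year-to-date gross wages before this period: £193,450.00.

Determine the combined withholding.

Wage Tax: taxable = £6,100.00
  £446.80 + 29.95% × (£6,100.00 − £3,600.00) = £446.80 + 29.95% × £2,500.00 = £1,195.55
Workforce Levy: cap £194,400.00 − YTD £193,450.00 = £950.00 subject; 6% × £950.00 = £57.00
Disability Insurance: 2% × £6,100.00 = £122.00
Pension Levy: 8.1% × £6,100.00 = £494.10
Total: £1,195.55 + £57.00 + £122.00 + £494.10 = £1,868.65

£1,868.65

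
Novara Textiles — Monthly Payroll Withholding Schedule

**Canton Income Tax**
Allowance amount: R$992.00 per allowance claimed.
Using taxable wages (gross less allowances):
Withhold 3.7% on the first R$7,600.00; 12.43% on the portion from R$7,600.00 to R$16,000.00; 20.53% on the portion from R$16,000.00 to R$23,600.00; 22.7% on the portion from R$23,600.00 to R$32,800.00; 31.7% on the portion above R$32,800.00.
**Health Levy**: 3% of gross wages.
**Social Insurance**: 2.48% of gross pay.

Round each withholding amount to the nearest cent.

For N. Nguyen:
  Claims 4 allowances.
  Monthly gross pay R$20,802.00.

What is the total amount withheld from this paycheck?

Canton Income Tax: taxable = R$20,802.00 − 4×R$992.00 = R$16,834.00
  R$1,325.32 + 20.53% × (R$16,834.00 − R$16,000.00) = R$1,325.32 + 20.53% × R$834.00 = R$1,496.54
Health Levy: 3% × R$20,802.00 = R$624.06
Social Insurance: 2.48% × R$20,802.00 = R$515.89
Total: R$1,496.54 + R$624.06 + R$515.89 = R$2,636.49

R$2,636.49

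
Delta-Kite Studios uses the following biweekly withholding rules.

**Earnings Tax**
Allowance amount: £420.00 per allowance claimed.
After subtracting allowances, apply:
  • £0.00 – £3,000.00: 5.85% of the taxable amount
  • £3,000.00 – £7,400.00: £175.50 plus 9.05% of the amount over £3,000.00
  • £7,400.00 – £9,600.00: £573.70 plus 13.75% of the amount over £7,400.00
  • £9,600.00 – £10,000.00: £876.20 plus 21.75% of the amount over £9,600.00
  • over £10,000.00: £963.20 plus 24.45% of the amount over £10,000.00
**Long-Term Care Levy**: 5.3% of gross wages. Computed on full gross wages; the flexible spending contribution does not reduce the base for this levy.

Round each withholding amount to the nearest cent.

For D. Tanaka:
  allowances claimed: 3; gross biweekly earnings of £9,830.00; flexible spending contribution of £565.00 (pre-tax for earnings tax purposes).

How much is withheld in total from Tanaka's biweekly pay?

Earnings Tax: taxable = £9,830.00 − £565.00 − 3×£420.00 = £8,005.00
  £573.70 + 13.75% × (£8,005.00 − £7,400.00) = £573.70 + 13.75% × £605.00 = £656.89
Long-Term Care Levy: 5.3% × £9,830.00 = £520.99
Total: £656.89 + £520.99 = £1,177.88

£1,177.88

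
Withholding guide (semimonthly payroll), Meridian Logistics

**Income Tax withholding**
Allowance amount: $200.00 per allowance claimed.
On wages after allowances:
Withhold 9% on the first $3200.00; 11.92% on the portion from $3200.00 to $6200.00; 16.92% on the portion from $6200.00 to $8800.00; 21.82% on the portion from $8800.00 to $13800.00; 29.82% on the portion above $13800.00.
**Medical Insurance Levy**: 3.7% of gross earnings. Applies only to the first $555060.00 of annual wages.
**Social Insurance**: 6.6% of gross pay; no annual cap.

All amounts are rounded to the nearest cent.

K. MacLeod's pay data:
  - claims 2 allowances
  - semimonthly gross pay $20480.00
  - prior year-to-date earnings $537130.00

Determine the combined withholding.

$6064.31

Income Tax: taxable = $20480.00 − 2×$200.00 = $20080.00
  $2176.52 + 29.82% × ($20080.00 − $13800.00) = $2176.52 + 29.82% × $6280.00 = $4049.22
Medical Insurance Levy: cap $555060.00 − YTD $537130.00 = $17930.00 subject; 3.7% × $17930.00 = $663.41
Social Insurance: 6.6% × $20480.00 = $1351.68
Total: $4049.22 + $663.41 + $1351.68 = $6064.31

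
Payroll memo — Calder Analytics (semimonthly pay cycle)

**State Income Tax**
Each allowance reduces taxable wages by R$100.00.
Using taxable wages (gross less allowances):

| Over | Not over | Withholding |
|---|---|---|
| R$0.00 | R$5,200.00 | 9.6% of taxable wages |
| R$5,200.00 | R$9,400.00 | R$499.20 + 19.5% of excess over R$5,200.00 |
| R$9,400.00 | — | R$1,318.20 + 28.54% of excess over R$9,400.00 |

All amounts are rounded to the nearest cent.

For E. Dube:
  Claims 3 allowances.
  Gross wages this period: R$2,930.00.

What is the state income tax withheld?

State Income Tax: taxable = R$2,930.00 − 3×R$100.00 = R$2,630.00
  9.6% × R$2,630.00 = R$252.48

R$252.48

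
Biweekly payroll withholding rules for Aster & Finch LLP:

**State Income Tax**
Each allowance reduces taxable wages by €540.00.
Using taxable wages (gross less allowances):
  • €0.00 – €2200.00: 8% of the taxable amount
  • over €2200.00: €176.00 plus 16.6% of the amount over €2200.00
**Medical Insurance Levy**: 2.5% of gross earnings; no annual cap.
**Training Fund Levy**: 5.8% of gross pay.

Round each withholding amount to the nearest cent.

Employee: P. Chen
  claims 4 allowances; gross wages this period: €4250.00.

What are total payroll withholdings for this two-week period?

€519.95

State Income Tax: taxable = €4250.00 − 4×€540.00 = €2090.00
  8% × €2090.00 = €167.20
Medical Insurance Levy: 2.5% × €4250.00 = €106.25
Training Fund Levy: 5.8% × €4250.00 = €246.50
Total: €167.20 + €106.25 + €246.50 = €519.95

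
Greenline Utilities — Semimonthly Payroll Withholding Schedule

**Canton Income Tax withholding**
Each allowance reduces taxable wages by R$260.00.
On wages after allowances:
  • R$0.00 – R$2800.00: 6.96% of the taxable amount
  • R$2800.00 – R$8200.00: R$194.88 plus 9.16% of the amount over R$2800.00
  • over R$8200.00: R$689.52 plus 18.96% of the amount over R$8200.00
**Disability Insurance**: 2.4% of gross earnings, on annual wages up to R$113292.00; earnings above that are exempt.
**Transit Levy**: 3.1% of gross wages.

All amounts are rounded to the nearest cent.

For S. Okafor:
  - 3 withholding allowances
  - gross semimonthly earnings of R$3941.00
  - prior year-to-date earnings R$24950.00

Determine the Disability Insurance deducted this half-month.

R$94.58

Disability Insurance: 2.4% × R$3941.00 = R$94.58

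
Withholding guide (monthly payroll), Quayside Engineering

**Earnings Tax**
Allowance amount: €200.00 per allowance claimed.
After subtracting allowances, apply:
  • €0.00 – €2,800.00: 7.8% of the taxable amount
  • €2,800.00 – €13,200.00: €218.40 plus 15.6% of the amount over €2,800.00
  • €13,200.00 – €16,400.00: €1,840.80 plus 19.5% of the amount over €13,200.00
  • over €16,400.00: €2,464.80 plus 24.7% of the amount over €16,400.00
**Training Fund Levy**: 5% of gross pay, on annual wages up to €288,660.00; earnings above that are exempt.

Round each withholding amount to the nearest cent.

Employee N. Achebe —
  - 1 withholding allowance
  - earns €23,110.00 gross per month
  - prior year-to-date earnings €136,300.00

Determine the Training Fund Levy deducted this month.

€1,155.50

Training Fund Levy: 5% × €23,110.00 = €1,155.50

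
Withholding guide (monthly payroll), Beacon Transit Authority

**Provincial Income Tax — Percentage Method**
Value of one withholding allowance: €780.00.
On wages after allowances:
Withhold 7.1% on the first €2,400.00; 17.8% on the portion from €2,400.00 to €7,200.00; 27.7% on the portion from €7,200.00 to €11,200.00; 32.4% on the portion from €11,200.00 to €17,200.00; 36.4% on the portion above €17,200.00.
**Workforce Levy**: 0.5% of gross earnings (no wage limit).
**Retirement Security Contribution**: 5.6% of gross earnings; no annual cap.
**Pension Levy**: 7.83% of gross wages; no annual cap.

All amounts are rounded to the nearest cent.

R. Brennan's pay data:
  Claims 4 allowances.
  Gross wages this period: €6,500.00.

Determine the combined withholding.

€1,250.29

Provincial Income Tax: taxable = €6,500.00 − 4×€780.00 = €3,380.00
  €170.40 + 17.8% × (€3,380.00 − €2,400.00) = €170.40 + 17.8% × €980.00 = €344.84
Workforce Levy: 0.5% × €6,500.00 = €32.50
Retirement Security Contribution: 5.6% × €6,500.00 = €364.00
Pension Levy: 7.83% × €6,500.00 = €508.95
Total: €344.84 + €32.50 + €364.00 + €508.95 = €1,250.29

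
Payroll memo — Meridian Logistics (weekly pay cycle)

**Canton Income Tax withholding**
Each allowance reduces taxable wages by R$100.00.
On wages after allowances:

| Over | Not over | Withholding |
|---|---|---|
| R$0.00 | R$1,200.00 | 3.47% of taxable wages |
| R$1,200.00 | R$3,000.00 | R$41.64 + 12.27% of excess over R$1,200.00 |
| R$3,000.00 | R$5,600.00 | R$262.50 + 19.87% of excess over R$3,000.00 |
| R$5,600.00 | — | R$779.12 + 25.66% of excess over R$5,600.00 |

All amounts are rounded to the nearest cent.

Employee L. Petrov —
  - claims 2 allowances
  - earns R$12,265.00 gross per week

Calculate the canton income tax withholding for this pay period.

Canton Income Tax: taxable = R$12,265.00 − 2×R$100.00 = R$12,065.00
  R$779.12 + 25.66% × (R$12,065.00 − R$5,600.00) = R$779.12 + 25.66% × R$6,465.00 = R$2,438.04

R$2,438.04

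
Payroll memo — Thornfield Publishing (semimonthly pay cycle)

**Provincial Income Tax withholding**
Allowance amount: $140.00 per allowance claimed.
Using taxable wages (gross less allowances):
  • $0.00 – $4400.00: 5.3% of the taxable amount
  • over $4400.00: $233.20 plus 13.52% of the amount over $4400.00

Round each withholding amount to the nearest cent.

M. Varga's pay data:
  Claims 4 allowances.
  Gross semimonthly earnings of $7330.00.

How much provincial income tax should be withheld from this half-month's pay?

Provincial Income Tax: taxable = $7330.00 − 4×$140.00 = $6770.00
  $233.20 + 13.52% × ($6770.00 − $4400.00) = $233.20 + 13.52% × $2370.00 = $553.62

$553.62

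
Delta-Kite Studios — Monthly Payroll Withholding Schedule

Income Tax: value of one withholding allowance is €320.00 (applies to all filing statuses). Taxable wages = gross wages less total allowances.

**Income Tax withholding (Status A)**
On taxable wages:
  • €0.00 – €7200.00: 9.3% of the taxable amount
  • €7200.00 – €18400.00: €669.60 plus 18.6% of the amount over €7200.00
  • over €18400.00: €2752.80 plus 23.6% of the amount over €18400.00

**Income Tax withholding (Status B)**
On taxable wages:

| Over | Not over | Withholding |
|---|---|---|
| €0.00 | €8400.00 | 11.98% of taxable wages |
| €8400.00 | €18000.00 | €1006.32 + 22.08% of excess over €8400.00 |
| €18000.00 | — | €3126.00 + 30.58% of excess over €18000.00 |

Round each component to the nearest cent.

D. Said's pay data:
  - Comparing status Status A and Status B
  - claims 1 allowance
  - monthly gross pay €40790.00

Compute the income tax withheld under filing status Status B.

€9997.33

Income Tax (Status B): taxable = €40790.00 − 1×€320.00 = €40470.00
  €3126.00 + 30.58% × (€40470.00 − €18000.00) = €3126.00 + 30.58% × €22470.00 = €9997.33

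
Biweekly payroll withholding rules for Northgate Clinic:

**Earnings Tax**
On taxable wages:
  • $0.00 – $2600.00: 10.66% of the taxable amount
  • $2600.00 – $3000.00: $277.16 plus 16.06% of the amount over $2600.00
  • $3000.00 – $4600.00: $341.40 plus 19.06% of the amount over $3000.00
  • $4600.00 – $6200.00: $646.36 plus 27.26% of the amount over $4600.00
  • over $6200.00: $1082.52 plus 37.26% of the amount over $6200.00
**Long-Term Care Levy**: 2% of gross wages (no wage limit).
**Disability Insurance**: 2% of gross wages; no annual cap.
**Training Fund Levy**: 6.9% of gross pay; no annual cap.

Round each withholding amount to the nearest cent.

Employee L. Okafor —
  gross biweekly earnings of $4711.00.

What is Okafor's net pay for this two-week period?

Earnings Tax: taxable = $4711.00
  $646.36 + 27.26% × ($4711.00 − $4600.00) = $646.36 + 27.26% × $111.00 = $676.62
Long-Term Care Levy: 2% × $4711.00 = $94.22
Disability Insurance: 2% × $4711.00 = $94.22
Training Fund Levy: 6.9% × $4711.00 = $325.06
Total withheld: $676.62 + $94.22 + $94.22 + $325.06 = $1190.12
Net pay: $4711.00 − $1190.12 = $3520.88

$3520.88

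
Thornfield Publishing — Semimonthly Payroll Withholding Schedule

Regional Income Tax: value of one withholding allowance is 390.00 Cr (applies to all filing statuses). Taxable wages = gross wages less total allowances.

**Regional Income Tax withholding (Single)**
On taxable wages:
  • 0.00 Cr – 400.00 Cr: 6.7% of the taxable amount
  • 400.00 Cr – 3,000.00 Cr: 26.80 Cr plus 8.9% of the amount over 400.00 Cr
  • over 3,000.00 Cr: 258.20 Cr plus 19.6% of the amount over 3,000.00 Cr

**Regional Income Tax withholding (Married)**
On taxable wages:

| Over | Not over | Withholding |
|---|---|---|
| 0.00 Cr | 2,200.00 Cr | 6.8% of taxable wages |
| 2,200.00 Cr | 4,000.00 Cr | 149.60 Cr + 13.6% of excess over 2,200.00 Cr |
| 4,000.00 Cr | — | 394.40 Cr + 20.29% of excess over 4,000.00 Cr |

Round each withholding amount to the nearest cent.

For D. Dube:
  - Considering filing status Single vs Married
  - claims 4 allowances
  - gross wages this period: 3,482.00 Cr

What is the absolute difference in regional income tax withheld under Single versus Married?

31.56 Cr

Regional Income Tax (Single): taxable = 3,482.00 Cr − 4×390.00 Cr = 1,922.00 Cr
  26.80 Cr + 8.9% × (1,922.00 Cr − 400.00 Cr) = 26.80 Cr + 8.9% × 1,522.00 Cr = 162.26 Cr
Regional Income Tax (Married): taxable = 3,482.00 Cr − 4×390.00 Cr = 1,922.00 Cr
  6.8% × 1,922.00 Cr = 130.70 Cr
Difference: |162.26 Cr − 130.70 Cr| = 31.56 Cr (higher under Single)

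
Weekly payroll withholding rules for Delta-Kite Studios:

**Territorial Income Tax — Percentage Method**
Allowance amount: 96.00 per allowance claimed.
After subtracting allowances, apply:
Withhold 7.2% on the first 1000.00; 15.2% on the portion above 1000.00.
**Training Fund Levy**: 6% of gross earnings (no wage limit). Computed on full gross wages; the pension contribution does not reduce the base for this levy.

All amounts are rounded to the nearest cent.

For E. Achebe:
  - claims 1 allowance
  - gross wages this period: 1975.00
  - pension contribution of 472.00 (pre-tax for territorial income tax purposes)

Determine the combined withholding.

252.36

Territorial Income Tax: taxable = 1975.00 − 472.00 − 1×96.00 = 1407.00
  72.00 + 15.2% × (1407.00 − 1000.00) = 72.00 + 15.2% × 407.00 = 133.86
Training Fund Levy: 6% × 1975.00 = 118.50
Total: 133.86 + 118.50 = 252.36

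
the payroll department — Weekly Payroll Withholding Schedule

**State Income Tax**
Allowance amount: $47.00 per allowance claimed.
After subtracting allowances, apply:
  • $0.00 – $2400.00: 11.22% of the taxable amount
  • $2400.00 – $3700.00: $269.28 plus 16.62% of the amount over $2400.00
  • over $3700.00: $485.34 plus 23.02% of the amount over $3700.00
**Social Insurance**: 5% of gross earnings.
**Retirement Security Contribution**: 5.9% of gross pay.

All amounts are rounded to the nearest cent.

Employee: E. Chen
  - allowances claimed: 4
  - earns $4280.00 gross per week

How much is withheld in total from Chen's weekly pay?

State Income Tax: taxable = $4280.00 − 4×$47.00 = $4092.00
  $485.34 + 23.02% × ($4092.00 − $3700.00) = $485.34 + 23.02% × $392.00 = $575.58
Social Insurance: 5% × $4280.00 = $214.00
Retirement Security Contribution: 5.9% × $4280.00 = $252.52
Total: $575.58 + $214.00 + $252.52 = $1042.10

$1042.10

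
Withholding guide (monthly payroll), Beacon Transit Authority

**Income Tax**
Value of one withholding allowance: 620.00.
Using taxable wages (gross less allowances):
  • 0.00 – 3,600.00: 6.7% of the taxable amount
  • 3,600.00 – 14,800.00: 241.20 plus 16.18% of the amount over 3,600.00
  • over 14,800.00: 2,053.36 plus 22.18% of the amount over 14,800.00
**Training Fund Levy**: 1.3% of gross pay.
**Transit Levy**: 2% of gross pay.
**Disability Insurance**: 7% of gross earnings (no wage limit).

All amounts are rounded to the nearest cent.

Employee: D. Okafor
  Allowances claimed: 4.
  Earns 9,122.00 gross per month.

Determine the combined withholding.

1,672.97

Income Tax: taxable = 9,122.00 − 4×620.00 = 6,642.00
  241.20 + 16.18% × (6,642.00 − 3,600.00) = 241.20 + 16.18% × 3,042.00 = 733.40
Training Fund Levy: 1.3% × 9,122.00 = 118.59
Transit Levy: 2% × 9,122.00 = 182.44
Disability Insurance: 7% × 9,122.00 = 638.54
Total: 733.40 + 118.59 + 182.44 + 638.54 = 1,672.97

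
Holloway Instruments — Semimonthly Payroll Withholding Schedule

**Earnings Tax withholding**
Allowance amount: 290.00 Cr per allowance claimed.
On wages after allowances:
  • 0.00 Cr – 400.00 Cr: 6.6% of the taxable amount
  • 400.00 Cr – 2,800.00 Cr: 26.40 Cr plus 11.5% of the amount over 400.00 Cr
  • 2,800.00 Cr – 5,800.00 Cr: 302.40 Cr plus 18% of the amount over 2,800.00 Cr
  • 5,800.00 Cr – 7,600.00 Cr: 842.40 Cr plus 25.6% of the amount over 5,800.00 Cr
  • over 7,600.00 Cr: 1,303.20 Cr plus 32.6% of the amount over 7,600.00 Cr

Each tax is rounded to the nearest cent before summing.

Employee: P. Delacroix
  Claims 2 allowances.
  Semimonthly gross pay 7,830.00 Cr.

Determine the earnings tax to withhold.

1,213.60 Cr

Earnings Tax: taxable = 7,830.00 Cr − 2×290.00 Cr = 7,250.00 Cr
  842.40 Cr + 25.6% × (7,250.00 Cr − 5,800.00 Cr) = 842.40 Cr + 25.6% × 1,450.00 Cr = 1,213.60 Cr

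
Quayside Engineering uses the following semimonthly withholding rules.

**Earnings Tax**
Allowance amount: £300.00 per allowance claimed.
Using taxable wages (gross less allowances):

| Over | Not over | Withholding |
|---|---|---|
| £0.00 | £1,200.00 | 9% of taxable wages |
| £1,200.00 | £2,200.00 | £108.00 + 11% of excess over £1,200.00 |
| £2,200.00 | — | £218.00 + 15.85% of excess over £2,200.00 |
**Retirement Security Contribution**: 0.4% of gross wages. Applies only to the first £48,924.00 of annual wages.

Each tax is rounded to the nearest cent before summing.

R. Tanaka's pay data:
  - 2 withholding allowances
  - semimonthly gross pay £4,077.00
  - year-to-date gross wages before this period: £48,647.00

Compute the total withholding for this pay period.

Earnings Tax: taxable = £4,077.00 − 2×£300.00 = £3,477.00
  £218.00 + 15.85% × (£3,477.00 − £2,200.00) = £218.00 + 15.85% × £1,277.00 = £420.40
Retirement Security Contribution: cap £48,924.00 − YTD £48,647.00 = £277.00 subject; 0.4% × £277.00 = £1.11
Total: £420.40 + £1.11 = £421.51

£421.51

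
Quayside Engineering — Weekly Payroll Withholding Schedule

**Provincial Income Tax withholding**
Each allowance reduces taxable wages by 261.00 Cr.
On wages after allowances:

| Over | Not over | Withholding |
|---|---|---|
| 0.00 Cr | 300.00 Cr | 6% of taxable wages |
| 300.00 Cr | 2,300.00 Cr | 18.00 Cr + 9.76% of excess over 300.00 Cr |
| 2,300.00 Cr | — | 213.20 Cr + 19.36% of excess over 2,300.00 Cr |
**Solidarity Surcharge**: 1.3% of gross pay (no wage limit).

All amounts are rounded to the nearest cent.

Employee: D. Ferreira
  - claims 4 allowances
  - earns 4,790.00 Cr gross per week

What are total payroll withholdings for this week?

Provincial Income Tax: taxable = 4,790.00 Cr − 4×261.00 Cr = 3,746.00 Cr
  213.20 Cr + 19.36% × (3,746.00 Cr − 2,300.00 Cr) = 213.20 Cr + 19.36% × 1,446.00 Cr = 493.15 Cr
Solidarity Surcharge: 1.3% × 4,790.00 Cr = 62.27 Cr
Total: 493.15 Cr + 62.27 Cr = 555.42 Cr

555.42 Cr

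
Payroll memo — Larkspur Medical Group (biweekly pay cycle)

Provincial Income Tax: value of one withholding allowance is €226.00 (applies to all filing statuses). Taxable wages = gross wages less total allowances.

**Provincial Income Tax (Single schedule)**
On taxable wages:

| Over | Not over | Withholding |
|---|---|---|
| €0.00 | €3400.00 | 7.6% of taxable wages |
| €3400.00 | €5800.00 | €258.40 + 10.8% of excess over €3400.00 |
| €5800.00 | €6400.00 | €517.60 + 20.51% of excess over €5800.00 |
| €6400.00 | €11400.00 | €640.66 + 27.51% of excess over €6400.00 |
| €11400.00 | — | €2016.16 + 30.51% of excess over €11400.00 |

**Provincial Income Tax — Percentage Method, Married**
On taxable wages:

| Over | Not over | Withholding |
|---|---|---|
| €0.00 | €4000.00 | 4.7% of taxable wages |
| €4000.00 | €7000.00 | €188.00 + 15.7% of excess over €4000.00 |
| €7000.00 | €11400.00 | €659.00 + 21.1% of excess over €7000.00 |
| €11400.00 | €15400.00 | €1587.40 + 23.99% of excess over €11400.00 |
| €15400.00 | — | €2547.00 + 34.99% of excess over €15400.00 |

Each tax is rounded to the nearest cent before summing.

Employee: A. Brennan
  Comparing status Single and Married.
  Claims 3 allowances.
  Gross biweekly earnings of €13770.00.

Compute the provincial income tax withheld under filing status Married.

Provincial Income Tax (Married): taxable = €13770.00 − 3×€226.00 = €13092.00
  €1587.40 + 23.99% × (€13092.00 − €11400.00) = €1587.40 + 23.99% × €1692.00 = €1993.31

€1993.31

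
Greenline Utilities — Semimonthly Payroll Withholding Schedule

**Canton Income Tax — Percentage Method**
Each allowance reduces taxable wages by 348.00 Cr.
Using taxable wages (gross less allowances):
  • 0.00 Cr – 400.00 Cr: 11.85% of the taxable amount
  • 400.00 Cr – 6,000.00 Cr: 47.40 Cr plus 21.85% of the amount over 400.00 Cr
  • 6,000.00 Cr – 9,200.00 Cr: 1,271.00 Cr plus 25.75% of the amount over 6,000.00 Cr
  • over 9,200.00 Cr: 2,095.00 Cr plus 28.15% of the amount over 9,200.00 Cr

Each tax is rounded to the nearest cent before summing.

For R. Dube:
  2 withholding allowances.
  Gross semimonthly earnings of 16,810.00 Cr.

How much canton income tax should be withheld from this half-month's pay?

Canton Income Tax: taxable = 16,810.00 Cr − 2×348.00 Cr = 16,114.00 Cr
  2,095.00 Cr + 28.15% × (16,114.00 Cr − 9,200.00 Cr) = 2,095.00 Cr + 28.15% × 6,914.00 Cr = 4,041.29 Cr

4,041.29 Cr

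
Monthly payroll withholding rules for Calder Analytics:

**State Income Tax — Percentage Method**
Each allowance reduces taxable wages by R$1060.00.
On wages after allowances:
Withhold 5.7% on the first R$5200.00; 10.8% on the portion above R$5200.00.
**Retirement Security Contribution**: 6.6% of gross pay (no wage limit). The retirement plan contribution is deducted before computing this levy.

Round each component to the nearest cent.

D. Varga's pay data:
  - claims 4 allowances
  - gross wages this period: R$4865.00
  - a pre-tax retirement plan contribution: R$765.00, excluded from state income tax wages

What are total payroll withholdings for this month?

R$270.60

State Income Tax: taxable = R$4865.00 − R$765.00 − 4×R$1060.00 = R$-140.00
  Taxable ≤ 0 → R$0.00
Retirement Security Contribution: 6.6% × R$4100.00 = R$270.60
Total: R$0.00 + R$270.60 = R$270.60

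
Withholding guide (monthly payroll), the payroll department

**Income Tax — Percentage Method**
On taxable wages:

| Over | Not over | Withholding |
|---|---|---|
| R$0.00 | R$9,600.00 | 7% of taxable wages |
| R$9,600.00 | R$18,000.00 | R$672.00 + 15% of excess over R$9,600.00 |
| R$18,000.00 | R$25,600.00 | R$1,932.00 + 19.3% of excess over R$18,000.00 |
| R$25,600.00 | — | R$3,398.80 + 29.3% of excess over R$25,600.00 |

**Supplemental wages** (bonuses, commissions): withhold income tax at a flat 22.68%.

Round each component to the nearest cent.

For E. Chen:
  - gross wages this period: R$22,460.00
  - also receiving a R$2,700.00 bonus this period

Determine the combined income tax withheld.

Income Tax: taxable = R$22,460.00
  R$1,932.00 + 19.3% × (R$22,460.00 − R$18,000.00) = R$1,932.00 + 19.3% × R$4,460.00 = R$2,792.78
Supplemental (22.68% flat on bonus): 22.68% × R$2,700.00 = R$612.36
Total income tax: R$2,792.78 + R$612.36 = R$3,405.14

R$3,405.14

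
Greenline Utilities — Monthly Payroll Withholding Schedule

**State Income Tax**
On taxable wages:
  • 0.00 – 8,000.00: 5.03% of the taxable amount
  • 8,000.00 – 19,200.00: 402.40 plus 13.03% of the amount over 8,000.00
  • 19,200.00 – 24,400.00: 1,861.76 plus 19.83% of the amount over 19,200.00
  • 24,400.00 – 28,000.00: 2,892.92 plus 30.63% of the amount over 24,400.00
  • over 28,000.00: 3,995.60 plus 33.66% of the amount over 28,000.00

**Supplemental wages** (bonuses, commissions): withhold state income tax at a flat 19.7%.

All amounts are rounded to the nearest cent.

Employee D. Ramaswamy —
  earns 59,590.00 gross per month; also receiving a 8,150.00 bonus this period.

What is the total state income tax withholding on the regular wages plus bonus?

State Income Tax: taxable = 59,590.00
  3,995.60 + 33.66% × (59,590.00 − 28,000.00) = 3,995.60 + 33.66% × 31,590.00 = 14,628.79
Supplemental (19.7% flat on bonus): 19.7% × 8,150.00 = 1,605.55
Total state income tax: 14,628.79 + 1,605.55 = 16,234.34

16,234.34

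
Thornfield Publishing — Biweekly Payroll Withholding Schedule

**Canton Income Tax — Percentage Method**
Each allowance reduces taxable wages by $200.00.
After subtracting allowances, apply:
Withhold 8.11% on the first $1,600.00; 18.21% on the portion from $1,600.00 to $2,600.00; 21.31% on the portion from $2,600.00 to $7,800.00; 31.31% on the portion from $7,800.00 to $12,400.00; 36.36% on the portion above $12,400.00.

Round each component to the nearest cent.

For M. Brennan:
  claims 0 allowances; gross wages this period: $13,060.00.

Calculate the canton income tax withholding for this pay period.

Canton Income Tax: taxable = $13,060.00
  $2,860.24 + 36.36% × ($13,060.00 − $12,400.00) = $2,860.24 + 36.36% × $660.00 = $3,100.22

$3,100.22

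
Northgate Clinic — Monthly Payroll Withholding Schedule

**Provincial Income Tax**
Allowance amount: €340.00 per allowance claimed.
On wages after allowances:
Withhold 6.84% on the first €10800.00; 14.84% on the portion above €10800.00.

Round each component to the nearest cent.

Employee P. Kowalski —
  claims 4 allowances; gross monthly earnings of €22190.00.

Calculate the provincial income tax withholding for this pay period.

Provincial Income Tax: taxable = €22190.00 − 4×€340.00 = €20830.00
  €738.72 + 14.84% × (€20830.00 − €10800.00) = €738.72 + 14.84% × €10030.00 = €2227.17

€2227.17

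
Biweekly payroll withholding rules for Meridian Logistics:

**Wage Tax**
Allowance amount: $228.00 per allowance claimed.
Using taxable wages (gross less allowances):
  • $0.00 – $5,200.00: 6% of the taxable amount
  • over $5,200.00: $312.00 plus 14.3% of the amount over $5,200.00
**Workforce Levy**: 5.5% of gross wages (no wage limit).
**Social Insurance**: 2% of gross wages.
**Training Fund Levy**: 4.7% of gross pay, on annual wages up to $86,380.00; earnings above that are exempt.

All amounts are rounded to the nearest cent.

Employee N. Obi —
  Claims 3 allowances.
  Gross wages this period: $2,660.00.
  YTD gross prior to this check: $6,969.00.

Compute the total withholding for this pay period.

$443.08

Wage Tax: taxable = $2,660.00 − 3×$228.00 = $1,976.00
  6% × $1,976.00 = $118.56
Workforce Levy: 5.5% × $2,660.00 = $146.30
Social Insurance: 2% × $2,660.00 = $53.20
Training Fund Levy: 4.7% × $2,660.00 = $125.02
Total: $118.56 + $146.30 + $53.20 + $125.02 = $443.08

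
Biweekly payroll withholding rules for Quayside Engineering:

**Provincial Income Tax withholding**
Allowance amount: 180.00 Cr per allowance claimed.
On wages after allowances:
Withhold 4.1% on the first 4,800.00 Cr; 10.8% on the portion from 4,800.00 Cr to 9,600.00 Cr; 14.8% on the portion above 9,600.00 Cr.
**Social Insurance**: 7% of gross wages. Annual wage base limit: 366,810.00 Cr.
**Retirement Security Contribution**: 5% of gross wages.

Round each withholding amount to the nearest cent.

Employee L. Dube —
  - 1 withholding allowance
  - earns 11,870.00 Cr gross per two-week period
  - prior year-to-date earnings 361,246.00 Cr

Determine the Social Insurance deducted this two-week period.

Social Insurance: cap 366,810.00 Cr − YTD 361,246.00 Cr = 5,564.00 Cr subject; 7% × 5,564.00 Cr = 389.48 Cr

389.48 Cr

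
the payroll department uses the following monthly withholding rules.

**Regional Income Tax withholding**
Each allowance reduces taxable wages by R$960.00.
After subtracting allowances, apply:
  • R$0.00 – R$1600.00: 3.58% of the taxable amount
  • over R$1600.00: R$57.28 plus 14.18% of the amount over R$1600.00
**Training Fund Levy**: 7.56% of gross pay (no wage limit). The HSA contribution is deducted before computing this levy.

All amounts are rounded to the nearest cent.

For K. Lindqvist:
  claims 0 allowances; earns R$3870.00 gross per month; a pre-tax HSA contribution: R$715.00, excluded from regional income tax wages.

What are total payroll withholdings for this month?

R$516.30

Regional Income Tax: taxable = R$3870.00 − R$715.00 = R$3155.00
  R$57.28 + 14.18% × (R$3155.00 − R$1600.00) = R$57.28 + 14.18% × R$1555.00 = R$277.78
Training Fund Levy: 7.56% × R$3155.00 = R$238.52
Total: R$277.78 + R$238.52 = R$516.30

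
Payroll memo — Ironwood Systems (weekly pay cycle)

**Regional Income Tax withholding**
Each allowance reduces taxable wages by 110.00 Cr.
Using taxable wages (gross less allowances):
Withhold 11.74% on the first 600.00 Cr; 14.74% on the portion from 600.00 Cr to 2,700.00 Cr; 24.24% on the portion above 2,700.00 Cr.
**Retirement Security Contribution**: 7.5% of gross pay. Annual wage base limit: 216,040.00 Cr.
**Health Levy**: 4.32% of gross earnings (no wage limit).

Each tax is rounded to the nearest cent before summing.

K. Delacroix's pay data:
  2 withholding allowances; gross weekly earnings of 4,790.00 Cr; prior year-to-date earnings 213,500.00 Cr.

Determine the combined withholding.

1,230.70 Cr

Regional Income Tax: taxable = 4,790.00 Cr − 2×110.00 Cr = 4,570.00 Cr
  379.98 Cr + 24.24% × (4,570.00 Cr − 2,700.00 Cr) = 379.98 Cr + 24.24% × 1,870.00 Cr = 833.27 Cr
Retirement Security Contribution: cap 216,040.00 Cr − YTD 213,500.00 Cr = 2,540.00 Cr subject; 7.5% × 2,540.00 Cr = 190.50 Cr
Health Levy: 4.32% × 4,790.00 Cr = 206.93 Cr
Total: 833.27 Cr + 190.50 Cr + 206.93 Cr = 1,230.70 Cr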